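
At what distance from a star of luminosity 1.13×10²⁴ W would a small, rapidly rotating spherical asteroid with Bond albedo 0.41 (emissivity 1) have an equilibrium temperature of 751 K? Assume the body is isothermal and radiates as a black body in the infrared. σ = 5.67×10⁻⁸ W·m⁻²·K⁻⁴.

For an isothermal black-emitting sphere, (1−a)S·πr² = σ·4πr²·T⁴ ⇒ S = 4σT⁴/(1−a).
S = 4·5.67×10⁻⁸·(751)⁴/0.590 = 1.223×10⁵ W/m².
Flux falls as S = L/(4πd²), so d = √(L/(4πS)) = √(1.13×10²⁴/(4π·1.223×10⁵)).

d ≈ 8.58×10⁸ m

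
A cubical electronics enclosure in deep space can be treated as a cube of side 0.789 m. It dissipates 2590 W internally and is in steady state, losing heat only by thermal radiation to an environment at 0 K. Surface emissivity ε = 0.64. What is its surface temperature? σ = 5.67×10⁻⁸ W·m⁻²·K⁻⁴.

Steady state: internal power = radiated power, P = εσA T⁴.
Radiating area A = 6L² = 3.735 m².
T⁴ = P/(εσA) = 2590/(0.64·5.67×10⁻⁸·3.735) = 1.911×10¹⁰ K⁴.
T = (1.911×10¹⁰)^(1/4).

T ≈ 372 K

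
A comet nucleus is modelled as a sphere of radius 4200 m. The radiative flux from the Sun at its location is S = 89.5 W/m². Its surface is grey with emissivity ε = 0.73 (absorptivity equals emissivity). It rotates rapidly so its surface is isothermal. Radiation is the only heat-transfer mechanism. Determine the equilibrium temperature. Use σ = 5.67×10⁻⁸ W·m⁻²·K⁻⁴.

T ≈ 141 K

At equilibrium, absorbed power = emitted power.
Absorbing cross-section = πr² = 5.542×10⁷ m²; emitting surface = 4πr² = 2.217×10⁸ m² (ratio 4).
εS·A_cross = εσ·A_surf·T⁴  ⇒  T⁴ = S/(4σ)   (ε cancels).
T⁴ = 89.5/(4·5.67×10⁻⁸) = 3.946×10⁸ K⁴.
T = (3.946×10⁸)^(1/4).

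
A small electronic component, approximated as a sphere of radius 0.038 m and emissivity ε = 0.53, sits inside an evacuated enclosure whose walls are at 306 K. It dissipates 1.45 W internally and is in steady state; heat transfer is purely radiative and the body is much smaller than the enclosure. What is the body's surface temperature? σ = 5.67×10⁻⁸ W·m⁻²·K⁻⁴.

For a small grey body in a large enclosure, net radiated power = εσA(T⁴ − T_w⁴).
Steady state: P = εσA(T⁴ − T_w⁴) with A = 4πr² = 0.01815 m².
T⁴ = P/(εσA) + T_w⁴ = 1.45/(0.53·5.67×10⁻⁸·0.01815) + (306)⁴
    = 2.659×10⁹ + 8.768×10⁹ = 1.143×10¹⁰ K⁴.

T ≈ 327 K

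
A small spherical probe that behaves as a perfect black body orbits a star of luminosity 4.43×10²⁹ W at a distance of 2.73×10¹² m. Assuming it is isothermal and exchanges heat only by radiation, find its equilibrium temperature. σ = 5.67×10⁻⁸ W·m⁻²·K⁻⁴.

T ≈ 380 K

First find the stellar flux at distance d: S = L/(4πd²) = 4.43×10²⁹/(4π·(2.73×10¹²)²) = 4730 W/m².
For an isothermal sphere, absorbed (1−a)S·πr² = emitted σ·4πr²·T⁴, so T⁴ = (1−a)S/(4σ).
T⁴ = 1.00·4730/(4·5.67×10⁻⁸) = 2.086×10¹⁰ K⁴.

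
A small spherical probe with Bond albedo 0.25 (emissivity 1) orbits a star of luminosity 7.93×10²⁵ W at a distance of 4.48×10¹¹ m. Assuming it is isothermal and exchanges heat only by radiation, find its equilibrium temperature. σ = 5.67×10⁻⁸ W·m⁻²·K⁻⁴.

First find the stellar flux at distance d: S = L/(4πd²) = 7.93×10²⁵/(4π·(4.48×10¹¹)²) = 31.44 W/m².
For an isothermal sphere, absorbed (1−a)S·πr² = emitted σ·4πr²·T⁴, so T⁴ = (1−a)S/(4σ).
T⁴ = 0.750·31.44/(4·5.67×10⁻⁸) = 1.040×10⁸ K⁴.

T ≈ 101 K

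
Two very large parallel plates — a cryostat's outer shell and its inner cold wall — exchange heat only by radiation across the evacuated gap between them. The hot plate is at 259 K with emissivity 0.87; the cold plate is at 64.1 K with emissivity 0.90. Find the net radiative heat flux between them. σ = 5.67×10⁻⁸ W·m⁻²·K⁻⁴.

q ≈ 202 W/m²

For two infinite grey parallel plates, q = σ(T₁⁴ − T₂⁴)/(1/ε₁ + 1/ε₂ − 1).
T₁⁴ − T₂⁴ = 4.500×10⁹ − 1.688×10⁷ = 4.483×10⁹ K⁴.
1/ε₁ + 1/ε₂ − 1 = 1.149 + 1.111 − 1 = 1.261.
q = 5.67×10⁻⁸ × 4.483×10⁹ / 1.261.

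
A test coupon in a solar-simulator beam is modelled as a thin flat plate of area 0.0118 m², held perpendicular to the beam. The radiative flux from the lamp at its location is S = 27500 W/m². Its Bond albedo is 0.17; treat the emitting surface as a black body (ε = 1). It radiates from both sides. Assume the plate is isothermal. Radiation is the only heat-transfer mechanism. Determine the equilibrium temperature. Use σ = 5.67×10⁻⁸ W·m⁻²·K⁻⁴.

T ≈ 670 K

At equilibrium, absorbed power = emitted power.
Absorbing cross-section = A = 0.01180 m²; emitting surface = 2A = 0.02360 m² (ratio 2).
(1−a)S·A_cross = εσ·A_surf·T⁴  ⇒  T⁴ = (1−a)S/(2σ).
T⁴ = 0.830·27500/(2·5.67×10⁻⁸) = 2.013×10¹¹ K⁴.
T = (2.013×10¹¹)^(1/4).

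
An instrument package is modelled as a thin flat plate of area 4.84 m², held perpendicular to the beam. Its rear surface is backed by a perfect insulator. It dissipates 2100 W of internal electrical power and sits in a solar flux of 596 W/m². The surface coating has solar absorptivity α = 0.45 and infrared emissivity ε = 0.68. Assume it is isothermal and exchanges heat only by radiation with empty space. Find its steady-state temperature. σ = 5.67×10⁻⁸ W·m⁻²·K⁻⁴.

T ≈ 367 K

At steady state, absorbed solar power + internal power = radiated power.
Absorbed: α·S·A_cross = 0.45·596·4.840 = 1298 W (cross-section A).
Total input = 1298 + 2100 = 3398 W.
Radiated: εσ·A_surf·T⁴ with A_surf = A = 4.840 m².
T⁴ = 3398/(0.68·5.67×10⁻⁸·4.840) = 1.821×10¹⁰ K⁴.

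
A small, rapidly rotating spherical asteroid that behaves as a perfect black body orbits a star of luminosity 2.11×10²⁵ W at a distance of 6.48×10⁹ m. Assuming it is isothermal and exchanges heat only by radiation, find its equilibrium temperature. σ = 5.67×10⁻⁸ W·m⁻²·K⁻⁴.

T ≈ 648 K

First find the stellar flux at distance d: S = L/(4πd²) = 2.11×10²⁵/(4π·(6.48×10⁹)²) = 39990 W/m².
For an isothermal sphere, absorbed (1−a)S·πr² = emitted σ·4πr²·T⁴, so T⁴ = (1−a)S/(4σ).
T⁴ = 1.00·39990/(4·5.67×10⁻⁸) = 1.763×10¹¹ K⁴.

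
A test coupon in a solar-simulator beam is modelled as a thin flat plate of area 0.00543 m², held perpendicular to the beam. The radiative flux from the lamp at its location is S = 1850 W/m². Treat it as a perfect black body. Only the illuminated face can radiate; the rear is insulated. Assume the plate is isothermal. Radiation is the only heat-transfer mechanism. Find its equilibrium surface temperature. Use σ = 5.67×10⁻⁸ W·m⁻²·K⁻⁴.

At equilibrium, absorbed power = emitted power.
Absorbing cross-section = A = 0.005430 m²; emitting surface = A = 0.005430 m² (ratio 1).
S·A_cross = εσ·A_surf·T⁴  ⇒  T⁴ = S/(1σ).
T⁴ = 1.00·1850/(1·5.67×10⁻⁸) = 3.263×10¹⁰ K⁴.
T = (3.263×10¹⁰)^(1/4).

T ≈ 425 K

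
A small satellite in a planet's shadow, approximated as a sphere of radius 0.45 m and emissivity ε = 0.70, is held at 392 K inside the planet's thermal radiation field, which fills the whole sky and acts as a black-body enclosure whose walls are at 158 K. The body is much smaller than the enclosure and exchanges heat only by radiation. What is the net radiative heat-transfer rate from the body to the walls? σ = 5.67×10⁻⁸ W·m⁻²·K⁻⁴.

For a small grey body in a large enclosure: P_net = εσA(T_body⁴ − T_wall⁴).
A = 4πr² = 2.545 m²; T_body⁴ − T_wall⁴ = 2.361×10¹⁰ − 6.232×10⁸ = 2.299×10¹⁰ K⁴.
|P_net| = 0.70·5.67×10⁻⁸·2.545·2.299×10¹⁰.

P_net ≈ 2320 W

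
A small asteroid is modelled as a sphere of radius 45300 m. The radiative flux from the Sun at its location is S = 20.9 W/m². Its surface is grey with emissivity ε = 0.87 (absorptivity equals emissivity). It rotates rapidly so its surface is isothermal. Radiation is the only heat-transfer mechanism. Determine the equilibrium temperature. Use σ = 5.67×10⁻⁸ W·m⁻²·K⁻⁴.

At equilibrium, absorbed power = emitted power.
Absorbing cross-section = πr² = 6.447×10⁹ m²; emitting surface = 4πr² = 2.579×10¹⁰ m² (ratio 4).
εS·A_cross = εσ·A_surf·T⁴  ⇒  T⁴ = S/(4σ)   (ε cancels).
T⁴ = 20.9/(4·5.67×10⁻⁸) = 9.215×10⁷ K⁴.
T = (9.215×10⁷)^(1/4).

T ≈ 98.0 K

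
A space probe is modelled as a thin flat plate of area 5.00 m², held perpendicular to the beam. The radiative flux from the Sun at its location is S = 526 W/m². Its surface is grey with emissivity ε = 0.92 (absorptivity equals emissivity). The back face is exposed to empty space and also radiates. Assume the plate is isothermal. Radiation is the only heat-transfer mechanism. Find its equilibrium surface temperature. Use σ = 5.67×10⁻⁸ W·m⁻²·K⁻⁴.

At equilibrium, absorbed power = emitted power.
Absorbing cross-section = A = 5.000 m²; emitting surface = 2A = 10.00 m² (ratio 2).
εS·A_cross = εσ·A_surf·T⁴  ⇒  T⁴ = S/(2σ)   (ε cancels).
T⁴ = 526/(2·5.67×10⁻⁸) = 4.638×10⁹ K⁴.
T = (4.638×10⁹)^(1/4).

T ≈ 261 K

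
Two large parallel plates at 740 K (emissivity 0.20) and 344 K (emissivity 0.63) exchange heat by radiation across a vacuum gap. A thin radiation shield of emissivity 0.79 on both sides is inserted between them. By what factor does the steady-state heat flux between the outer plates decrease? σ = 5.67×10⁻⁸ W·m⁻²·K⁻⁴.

Without shield: q₀ = σΔ(T⁴)/(1/ε₁+1/ε₂−1) with denominator 5.587.
With shield the two gaps are in series; the resistances add: (1/ε₁+1/ε_s−1)+(1/ε_s+1/ε₂−1) = 5.266+1.853 = 7.119.
Heat-flux ratio q₀/q = 7.119/5.587.

factor ≈ 1.27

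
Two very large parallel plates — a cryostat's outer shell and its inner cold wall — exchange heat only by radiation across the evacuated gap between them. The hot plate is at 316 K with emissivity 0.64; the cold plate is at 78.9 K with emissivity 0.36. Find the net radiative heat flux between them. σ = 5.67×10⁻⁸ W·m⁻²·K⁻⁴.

q ≈ 169 W/m²

For two infinite grey parallel plates, q = σ(T₁⁴ − T₂⁴)/(1/ε₁ + 1/ε₂ − 1).
T₁⁴ − T₂⁴ = 9.971×10⁹ − 3.875×10⁷ = 9.932×10⁹ K⁴.
1/ε₁ + 1/ε₂ − 1 = 1.562 + 2.778 − 1 = 3.340.
q = 5.67×10⁻⁸ × 9.932×10⁹ / 3.340.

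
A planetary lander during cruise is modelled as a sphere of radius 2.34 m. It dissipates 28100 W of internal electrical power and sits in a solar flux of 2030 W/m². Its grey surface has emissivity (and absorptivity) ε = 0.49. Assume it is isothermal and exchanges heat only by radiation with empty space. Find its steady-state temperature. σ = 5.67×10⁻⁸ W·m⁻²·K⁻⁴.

T ≈ 392 K

At steady state, absorbed solar power + internal power = radiated power.
Absorbed: α·S·A_cross = 0.49·2030·17.20 = 17110 W (cross-section πr²).
Total input = 17110 + 28100 = 45210 W.
Radiated: εσ·A_surf·T⁴ with A_surf = 4πr² = 68.81 m².
T⁴ = 45210/(0.49·5.67×10⁻⁸·68.81) = 2.365×10¹⁰ K⁴.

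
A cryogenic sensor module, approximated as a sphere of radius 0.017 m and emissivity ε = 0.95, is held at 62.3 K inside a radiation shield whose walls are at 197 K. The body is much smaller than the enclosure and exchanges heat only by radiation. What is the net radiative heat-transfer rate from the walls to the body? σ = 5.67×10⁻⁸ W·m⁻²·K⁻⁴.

P_net ≈ 0.292 W

For a small grey body in a large enclosure: P_net = εσA(T_body⁴ − T_wall⁴).
A = 4πr² = 0.003632 m²; T_body⁴ − T_wall⁴ = 1.506×10⁷ − 1.506×10⁹ = -1.491×10⁹ K⁴.
|P_net| = 0.95·5.67×10⁻⁸·0.003632·1.491×10⁹.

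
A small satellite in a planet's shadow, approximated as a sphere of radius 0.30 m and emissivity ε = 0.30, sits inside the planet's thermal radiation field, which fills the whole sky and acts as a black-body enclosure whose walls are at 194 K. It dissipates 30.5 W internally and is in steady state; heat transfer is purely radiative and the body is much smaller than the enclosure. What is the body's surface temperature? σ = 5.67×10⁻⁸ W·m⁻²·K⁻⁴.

T ≈ 234 K

For a small grey body in a large enclosure, net radiated power = εσA(T⁴ − T_w⁴).
Steady state: P = εσA(T⁴ − T_w⁴) with A = 4πr² = 1.131 m².
T⁴ = P/(εσA) + T_w⁴ = 30.5/(0.30·5.67×10⁻⁸·1.131) + (194)⁴
    = 1.585×10⁹ + 1.416×10⁹ = 3.002×10⁹ K⁴.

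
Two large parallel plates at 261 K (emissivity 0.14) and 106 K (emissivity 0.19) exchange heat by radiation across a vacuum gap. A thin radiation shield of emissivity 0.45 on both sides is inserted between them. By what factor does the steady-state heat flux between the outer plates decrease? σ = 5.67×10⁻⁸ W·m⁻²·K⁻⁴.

factor ≈ 1.30

Without shield: q₀ = σΔ(T⁴)/(1/ε₁+1/ε₂−1) with denominator 11.41.
With shield the two gaps are in series; the resistances add: (1/ε₁+1/ε_s−1)+(1/ε_s+1/ε₂−1) = 8.365+6.485 = 14.85.
Heat-flux ratio q₀/q = 14.85/11.41.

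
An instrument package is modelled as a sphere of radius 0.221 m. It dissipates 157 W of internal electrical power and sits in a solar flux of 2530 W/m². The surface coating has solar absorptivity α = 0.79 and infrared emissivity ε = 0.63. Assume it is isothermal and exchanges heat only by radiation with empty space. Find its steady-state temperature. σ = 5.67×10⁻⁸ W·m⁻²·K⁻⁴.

At steady state, absorbed solar power + internal power = radiated power.
Absorbed: α·S·A_cross = 0.79·2530·0.1534 = 306.7 W (cross-section πr²).
Total input = 306.7 + 157 = 463.7 W.
Radiated: εσ·A_surf·T⁴ with A_surf = 4πr² = 0.6138 m².
T⁴ = 463.7/(0.63·5.67×10⁻⁸·0.6138) = 2.115×10¹⁰ K⁴.

T ≈ 381 K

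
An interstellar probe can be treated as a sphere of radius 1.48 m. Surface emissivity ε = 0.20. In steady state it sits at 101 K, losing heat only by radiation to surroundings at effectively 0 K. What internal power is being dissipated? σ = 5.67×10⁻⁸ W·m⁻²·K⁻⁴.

Steady state: P = εσA T⁴.
A = 4πr² = 27.53 m²; T⁴ = (101)⁴ = 1.041×10⁸ K⁴.
P = 0.20 × 5.67×10⁻⁸ × 27.53 × 1.041×10⁸.

P ≈ 32.5 W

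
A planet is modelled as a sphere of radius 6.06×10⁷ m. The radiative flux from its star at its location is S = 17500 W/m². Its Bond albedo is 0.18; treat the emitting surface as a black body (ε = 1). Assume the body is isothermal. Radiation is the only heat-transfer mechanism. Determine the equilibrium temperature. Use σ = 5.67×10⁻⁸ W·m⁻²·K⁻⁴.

At equilibrium, absorbed power = emitted power.
Absorbing cross-section = πr² = 1.154×10¹⁶ m²; emitting surface = 4πr² = 4.615×10¹⁶ m² (ratio 4).
(1−a)S·A_cross = εσ·A_surf·T⁴  ⇒  T⁴ = (1−a)S/(4σ).
T⁴ = 0.820·17500/(4·5.67×10⁻⁸) = 6.327×10¹⁰ K⁴.
T = (6.327×10¹⁰)^(1/4).

T ≈ 502 K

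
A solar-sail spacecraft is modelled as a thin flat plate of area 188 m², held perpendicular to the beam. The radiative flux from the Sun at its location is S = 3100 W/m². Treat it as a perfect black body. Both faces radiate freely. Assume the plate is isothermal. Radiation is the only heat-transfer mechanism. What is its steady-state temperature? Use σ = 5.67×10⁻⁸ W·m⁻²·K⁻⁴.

At equilibrium, absorbed power = emitted power.
Absorbing cross-section = A = 188.0 m²; emitting surface = 2A = 376.0 m² (ratio 2).
S·A_cross = εσ·A_surf·T⁴  ⇒  T⁴ = S/(2σ).
T⁴ = 1.00·3100/(2·5.67×10⁻⁸) = 2.734×10¹⁰ K⁴.
T = (2.734×10¹⁰)^(1/4).

T ≈ 407 K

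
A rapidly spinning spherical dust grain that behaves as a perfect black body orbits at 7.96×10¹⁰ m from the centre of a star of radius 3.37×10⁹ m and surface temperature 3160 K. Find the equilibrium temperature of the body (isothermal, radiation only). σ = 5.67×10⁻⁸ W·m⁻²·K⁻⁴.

The star's surface emits σT_*⁴; at distance d the flux is S = σT_*⁴(R_*/d)².
S = 5.67×10⁻⁸·(3160)⁴·(3.37×10⁹/7.96×10¹⁰)² = 10130 W/m².
For an isothermal sphere T⁴ = (1−a)S/(4σ) = 4.468×10¹⁰ K⁴.

T ≈ 460 K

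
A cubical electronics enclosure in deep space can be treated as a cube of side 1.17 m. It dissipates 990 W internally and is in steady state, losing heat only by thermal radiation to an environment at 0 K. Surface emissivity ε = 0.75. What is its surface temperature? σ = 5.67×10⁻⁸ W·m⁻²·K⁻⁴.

Steady state: internal power = radiated power, P = εσA T⁴.
Radiating area A = 6L² = 8.213 m².
T⁴ = P/(εσA) = 990/(0.75·5.67×10⁻⁸·8.213) = 2.834×10⁹ K⁴.
T = (2.834×10⁹)^(1/4).

T ≈ 231 K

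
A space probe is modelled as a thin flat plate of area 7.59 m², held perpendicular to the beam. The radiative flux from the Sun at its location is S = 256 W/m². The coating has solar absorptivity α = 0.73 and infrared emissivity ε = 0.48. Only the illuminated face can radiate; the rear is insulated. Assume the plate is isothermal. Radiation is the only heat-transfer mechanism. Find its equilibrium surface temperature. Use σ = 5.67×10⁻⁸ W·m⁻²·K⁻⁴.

At equilibrium, absorbed power = emitted power.
Absorbing cross-section = A = 7.590 m²; emitting surface = A = 7.590 m² (ratio 1).
αS·A_cross = εσ·A_surf·T⁴  ⇒  T⁴ = αS/(ε·1σ).
T⁴ = 0.730·256/(0.48·1·5.67×10⁻⁸) = 6.867×10⁹ K⁴.
T = (6.867×10⁹)^(1/4).

T ≈ 288 K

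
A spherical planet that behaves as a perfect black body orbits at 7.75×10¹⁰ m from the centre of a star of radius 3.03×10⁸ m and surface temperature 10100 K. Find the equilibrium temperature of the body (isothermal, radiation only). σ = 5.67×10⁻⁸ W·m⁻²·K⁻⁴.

The star's surface emits σT_*⁴; at distance d the flux is S = σT_*⁴(R_*/d)².
S = 5.67×10⁻⁸·(10100)⁴·(3.03×10⁸/7.75×10¹⁰)² = 9019 W/m².
For an isothermal sphere T⁴ = (1−a)S/(4σ) = 3.977×10¹⁰ K⁴.

T ≈ 447 K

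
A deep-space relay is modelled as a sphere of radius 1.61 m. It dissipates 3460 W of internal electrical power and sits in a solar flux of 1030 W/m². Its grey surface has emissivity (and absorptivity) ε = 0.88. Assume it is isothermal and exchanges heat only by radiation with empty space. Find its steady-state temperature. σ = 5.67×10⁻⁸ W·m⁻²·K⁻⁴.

At steady state, absorbed solar power + internal power = radiated power.
Absorbed: α·S·A_cross = 0.88·1030·8.143 = 7381 W (cross-section πr²).
Total input = 7381 + 3460 = 10840 W.
Radiated: εσ·A_surf·T⁴ with A_surf = 4πr² = 32.57 m².
T⁴ = 10840/(0.88·5.67×10⁻⁸·32.57) = 6.670×10⁹ K⁴.

T ≈ 286 K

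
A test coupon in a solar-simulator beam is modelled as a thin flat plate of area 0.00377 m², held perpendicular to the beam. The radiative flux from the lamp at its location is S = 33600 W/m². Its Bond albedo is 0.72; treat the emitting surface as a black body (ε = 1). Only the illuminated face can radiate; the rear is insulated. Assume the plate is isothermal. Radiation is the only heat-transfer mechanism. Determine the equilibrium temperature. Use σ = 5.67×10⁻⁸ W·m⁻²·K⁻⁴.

At equilibrium, absorbed power = emitted power.
Absorbing cross-section = A = 0.003770 m²; emitting surface = A = 0.003770 m² (ratio 1).
(1−a)S·A_cross = εσ·A_surf·T⁴  ⇒  T⁴ = (1−a)S/(1σ).
T⁴ = 0.280·33600/(1·5.67×10⁻⁸) = 1.659×10¹¹ K⁴.
T = (1.659×10¹¹)^(1/4).

T ≈ 638 K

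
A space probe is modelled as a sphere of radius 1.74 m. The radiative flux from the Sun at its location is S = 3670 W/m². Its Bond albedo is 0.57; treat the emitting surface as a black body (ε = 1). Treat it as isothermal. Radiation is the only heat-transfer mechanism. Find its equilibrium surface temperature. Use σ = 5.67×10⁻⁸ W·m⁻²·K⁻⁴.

At equilibrium, absorbed power = emitted power.
Absorbing cross-section = πr² = 9.511 m²; emitting surface = 4πr² = 38.05 m² (ratio 4).
(1−a)S·A_cross = εσ·A_surf·T⁴  ⇒  T⁴ = (1−a)S/(4σ).
T⁴ = 0.430·3670/(4·5.67×10⁻⁸) = 6.958×10⁹ K⁴.
T = (6.958×10⁹)^(1/4).

T ≈ 289 K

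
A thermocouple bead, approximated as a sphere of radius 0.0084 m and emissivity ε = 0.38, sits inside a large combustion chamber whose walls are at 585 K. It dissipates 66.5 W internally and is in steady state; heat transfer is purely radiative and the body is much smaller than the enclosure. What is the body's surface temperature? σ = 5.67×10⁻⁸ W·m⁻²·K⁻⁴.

T ≈ 1380 K

For a small grey body in a large enclosure, net radiated power = εσA(T⁴ − T_w⁴).
Steady state: P = εσA(T⁴ − T_w⁴) with A = 4πr² = 8.867×10⁻⁴ m².
T⁴ = P/(εσA) + T_w⁴ = 66.5/(0.38·5.67×10⁻⁸·8.867×10⁻⁴) + (585)⁴
    = 3.481×10¹² + 1.171×10¹¹ = 3.598×10¹² K⁴.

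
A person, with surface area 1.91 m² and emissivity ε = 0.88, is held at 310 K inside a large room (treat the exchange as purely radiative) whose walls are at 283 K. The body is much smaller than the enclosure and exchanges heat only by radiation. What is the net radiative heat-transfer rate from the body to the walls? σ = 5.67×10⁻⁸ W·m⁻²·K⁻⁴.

P_net ≈ 269 W

For a small grey body in a large enclosure: P_net = εσA(T_body⁴ − T_wall⁴).
A = 1.91 m²; T_body⁴ − T_wall⁴ = 9.235×10⁹ − 6.414×10⁹ = 2.821×10⁹ K⁴.
|P_net| = 0.88·5.67×10⁻⁸·1.910·2.821×10⁹.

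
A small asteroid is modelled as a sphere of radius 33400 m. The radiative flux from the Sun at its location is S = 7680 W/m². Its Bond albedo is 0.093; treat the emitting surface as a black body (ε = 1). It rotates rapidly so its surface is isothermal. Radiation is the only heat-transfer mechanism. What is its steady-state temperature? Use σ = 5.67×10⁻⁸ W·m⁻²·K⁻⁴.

T ≈ 419 K

At equilibrium, absorbed power = emitted power.
Absorbing cross-section = πr² = 3.505×10⁹ m²; emitting surface = 4πr² = 1.402×10¹⁰ m² (ratio 4).
(1−a)S·A_cross = εσ·A_surf·T⁴  ⇒  T⁴ = (1−a)S/(4σ).
T⁴ = 0.907·7680/(4·5.67×10⁻⁸) = 3.071×10¹⁰ K⁴.
T = (3.071×10¹⁰)^(1/4).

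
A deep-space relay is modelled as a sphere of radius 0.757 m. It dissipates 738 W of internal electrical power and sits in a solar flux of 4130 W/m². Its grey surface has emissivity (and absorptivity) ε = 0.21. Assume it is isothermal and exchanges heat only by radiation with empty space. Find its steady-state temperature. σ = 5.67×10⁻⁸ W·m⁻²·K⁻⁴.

At steady state, absorbed solar power + internal power = radiated power.
Absorbed: α·S·A_cross = 0.21·4130·1.800 = 1561 W (cross-section πr²).
Total input = 1561 + 738 = 2299 W.
Radiated: εσ·A_surf·T⁴ with A_surf = 4πr² = 7.201 m².
T⁴ = 2299/(0.21·5.67×10⁻⁸·7.201) = 2.682×10¹⁰ K⁴.

T ≈ 405 K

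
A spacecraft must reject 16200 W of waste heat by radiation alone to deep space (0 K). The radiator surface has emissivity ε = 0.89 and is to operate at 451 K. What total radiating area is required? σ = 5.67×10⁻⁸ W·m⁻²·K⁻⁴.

P = εσA T⁴ ⇒ A = P/(εσT⁴).
T⁴ = 4.137×10¹⁰ K⁴.
A = 16200/(0.89 × 5.67×10⁻⁸ × 4.137×10¹⁰).

A ≈ 7.76 m²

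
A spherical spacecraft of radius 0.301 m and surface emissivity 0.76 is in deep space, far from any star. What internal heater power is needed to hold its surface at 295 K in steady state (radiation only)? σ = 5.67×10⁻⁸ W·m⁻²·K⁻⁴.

P = εσ·4πr²·T⁴.
4πr² = 1.139 m²; T⁴ = 7.573×10⁹ K⁴.
P = 0.76·5.67×10⁻⁸·1.139·7.573×10⁹.

P ≈ 372 W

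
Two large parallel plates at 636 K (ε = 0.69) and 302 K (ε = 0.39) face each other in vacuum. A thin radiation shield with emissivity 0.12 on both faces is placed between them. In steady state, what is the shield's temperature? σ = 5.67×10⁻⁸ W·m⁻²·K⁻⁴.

In steady state the net flux on the hot side equals that on the cold side.
σ(T₁⁴−T_s⁴)/D₁ = σ(T_s⁴−T₂⁴)/D₂, with D₁ = 1/ε₁+1/ε_s−1 = 8.783, D₂ = 1/ε_s+1/ε₂−1 = 9.897.
Solve for T_s⁴: T_s⁴ = (D₂·T₁⁴ + D₁·T₂⁴)/(D₁+D₂) = 9.060×10¹⁰ K⁴.

T_s ≈ 549 K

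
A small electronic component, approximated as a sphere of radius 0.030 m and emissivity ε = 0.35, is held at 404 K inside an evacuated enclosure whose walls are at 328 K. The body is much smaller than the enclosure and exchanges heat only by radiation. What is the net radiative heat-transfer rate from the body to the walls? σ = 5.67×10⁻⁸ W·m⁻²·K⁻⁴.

P_net ≈ 3.38 W

For a small grey body in a large enclosure: P_net = εσA(T_body⁴ − T_wall⁴).
A = 4πr² = 0.01131 m²; T_body⁴ − T_wall⁴ = 2.664×10¹⁰ − 1.157×10¹⁰ = 1.507×10¹⁰ K⁴.
|P_net| = 0.35·5.67×10⁻⁸·0.01131·1.507×10¹⁰.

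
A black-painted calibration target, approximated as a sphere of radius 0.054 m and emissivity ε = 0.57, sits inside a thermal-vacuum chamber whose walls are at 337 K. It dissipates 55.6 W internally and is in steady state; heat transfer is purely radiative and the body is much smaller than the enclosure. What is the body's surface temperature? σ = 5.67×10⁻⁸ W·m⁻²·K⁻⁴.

For a small grey body in a large enclosure, net radiated power = εσA(T⁴ − T_w⁴).
Steady state: P = εσA(T⁴ − T_w⁴) with A = 4πr² = 0.03664 m².
T⁴ = P/(εσA) + T_w⁴ = 55.6/(0.57·5.67×10⁻⁸·0.03664) + (337)⁴
    = 4.695×10¹⁰ + 1.290×10¹⁰ = 5.985×10¹⁰ K⁴.

T ≈ 495 K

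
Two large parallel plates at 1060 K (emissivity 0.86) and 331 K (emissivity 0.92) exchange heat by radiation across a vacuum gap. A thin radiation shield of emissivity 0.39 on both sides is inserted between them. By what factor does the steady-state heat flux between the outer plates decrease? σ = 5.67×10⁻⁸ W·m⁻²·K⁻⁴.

factor ≈ 4.30

Without shield: q₀ = σΔ(T⁴)/(1/ε₁+1/ε₂−1) with denominator 1.250.
With shield the two gaps are in series; the resistances add: (1/ε₁+1/ε_s−1)+(1/ε_s+1/ε₂−1) = 2.727+2.651 = 5.378.
Heat-flux ratio q₀/q = 5.378/1.250.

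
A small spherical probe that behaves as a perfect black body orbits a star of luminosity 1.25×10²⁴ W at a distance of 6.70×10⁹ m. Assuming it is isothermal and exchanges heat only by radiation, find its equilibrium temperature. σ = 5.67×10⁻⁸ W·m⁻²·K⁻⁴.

First find the stellar flux at distance d: S = L/(4πd²) = 1.25×10²⁴/(4π·(6.70×10⁹)²) = 2216 W/m².
For an isothermal sphere, absorbed (1−a)S·πr² = emitted σ·4πr²·T⁴, so T⁴ = (1−a)S/(4σ).
T⁴ = 1.00·2216/(4·5.67×10⁻⁸) = 9.770×10⁹ K⁴.

T ≈ 314 K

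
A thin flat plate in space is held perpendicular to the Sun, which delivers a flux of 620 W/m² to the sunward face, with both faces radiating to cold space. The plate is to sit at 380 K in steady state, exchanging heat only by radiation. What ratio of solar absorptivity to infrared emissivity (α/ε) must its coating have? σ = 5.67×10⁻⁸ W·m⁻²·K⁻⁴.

α/ε ≈ 3.81

Balance: αS·A = εσ·2A·T⁴ ⇒ α/ε = 2σT⁴/S.
α/ε = 2·5.67×10⁻⁸·(380)⁴/620 = 2·5.67×10⁻⁸·2.085×10¹⁰/620.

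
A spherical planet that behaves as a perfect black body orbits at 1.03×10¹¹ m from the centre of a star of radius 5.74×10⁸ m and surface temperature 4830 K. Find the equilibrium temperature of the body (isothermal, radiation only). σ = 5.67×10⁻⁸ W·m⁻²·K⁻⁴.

The star's surface emits σT_*⁴; at distance d the flux is S = σT_*⁴(R_*/d)².
S = 5.67×10⁻⁸·(4830)⁴·(5.74×10⁸/1.03×10¹¹)² = 958.3 W/m².
For an isothermal sphere T⁴ = (1−a)S/(4σ) = 4.225×10⁹ K⁴.

T ≈ 255 K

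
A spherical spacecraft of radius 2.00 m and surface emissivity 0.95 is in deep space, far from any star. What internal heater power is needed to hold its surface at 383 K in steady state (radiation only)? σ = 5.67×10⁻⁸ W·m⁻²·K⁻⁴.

P = εσ·4πr²·T⁴.
4πr² = 50.27 m²; T⁴ = 2.152×10¹⁰ K⁴.
P = 0.95·5.67×10⁻⁸·50.27·2.152×10¹⁰.

P ≈ 58300 W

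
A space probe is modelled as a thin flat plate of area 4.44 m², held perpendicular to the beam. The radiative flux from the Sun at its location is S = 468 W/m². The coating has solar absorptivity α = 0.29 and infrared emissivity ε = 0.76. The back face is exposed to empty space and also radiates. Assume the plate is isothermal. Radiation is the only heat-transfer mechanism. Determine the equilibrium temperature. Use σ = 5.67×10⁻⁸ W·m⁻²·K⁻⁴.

T ≈ 199 K

At equilibrium, absorbed power = emitted power.
Absorbing cross-section = A = 4.440 m²; emitting surface = 2A = 8.880 m² (ratio 2).
αS·A_cross = εσ·A_surf·T⁴  ⇒  T⁴ = αS/(ε·2σ).
T⁴ = 0.290·468/(0.76·2·5.67×10⁻⁸) = 1.575×10⁹ K⁴.
T = (1.575×10⁹)^(1/4).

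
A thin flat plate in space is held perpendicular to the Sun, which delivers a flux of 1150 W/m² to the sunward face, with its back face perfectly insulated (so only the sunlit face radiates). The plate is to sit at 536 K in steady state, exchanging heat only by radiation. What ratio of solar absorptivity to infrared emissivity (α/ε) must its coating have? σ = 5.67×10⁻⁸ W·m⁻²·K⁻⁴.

Balance: αS·A = εσ·1A·T⁴ ⇒ α/ε = σT⁴/S.
α/ε = 5.67×10⁻⁸·(536)⁴/1150 = 5.67×10⁻⁸·8.254×10¹⁰/1150.

α/ε ≈ 4.07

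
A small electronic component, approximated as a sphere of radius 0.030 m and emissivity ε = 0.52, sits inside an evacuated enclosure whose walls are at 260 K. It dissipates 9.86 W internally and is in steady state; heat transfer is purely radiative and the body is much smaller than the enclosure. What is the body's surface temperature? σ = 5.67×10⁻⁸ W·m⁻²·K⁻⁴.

For a small grey body in a large enclosure, net radiated power = εσA(T⁴ − T_w⁴).
Steady state: P = εσA(T⁴ − T_w⁴) with A = 4πr² = 0.01131 m².
T⁴ = P/(εσA) + T_w⁴ = 9.86/(0.52·5.67×10⁻⁸·0.01131) + (260)⁴
    = 2.957×10¹⁰ + 4.570×10⁹ = 3.414×10¹⁰ K⁴.

T ≈ 430 K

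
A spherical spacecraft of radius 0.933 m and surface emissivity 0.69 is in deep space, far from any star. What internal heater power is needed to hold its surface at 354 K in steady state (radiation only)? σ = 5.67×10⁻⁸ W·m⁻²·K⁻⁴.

P = εσ·4πr²·T⁴.
4πr² = 10.94 m²; T⁴ = 1.570×10¹⁰ K⁴.
P = 0.69·5.67×10⁻⁸·10.94·1.570×10¹⁰.

P ≈ 6720 W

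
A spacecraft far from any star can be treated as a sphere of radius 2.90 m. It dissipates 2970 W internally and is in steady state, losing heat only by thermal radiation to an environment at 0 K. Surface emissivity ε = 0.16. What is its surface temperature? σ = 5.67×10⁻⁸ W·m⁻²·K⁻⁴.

T ≈ 236 K

Steady state: internal power = radiated power, P = εσA T⁴.
Radiating area A = 4πr² = 105.7 m².
T⁴ = P/(εσA) = 2970/(0.16·5.67×10⁻⁸·105.7) = 3.098×10⁹ K⁴.
T = (3.098×10⁹)^(1/4).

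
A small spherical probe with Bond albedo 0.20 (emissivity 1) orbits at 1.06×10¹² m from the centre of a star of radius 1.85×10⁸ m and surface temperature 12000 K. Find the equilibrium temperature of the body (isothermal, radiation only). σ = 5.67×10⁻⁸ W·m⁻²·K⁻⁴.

The star's surface emits σT_*⁴; at distance d the flux is S = σT_*⁴(R_*/d)².
S = 5.67×10⁻⁸·(12000)⁴·(1.85×10⁸/1.06×10¹²)² = 35.81 W/m².
For an isothermal sphere T⁴ = (1−a)S/(4σ) = 1.263×10⁸ K⁴.

T ≈ 106 K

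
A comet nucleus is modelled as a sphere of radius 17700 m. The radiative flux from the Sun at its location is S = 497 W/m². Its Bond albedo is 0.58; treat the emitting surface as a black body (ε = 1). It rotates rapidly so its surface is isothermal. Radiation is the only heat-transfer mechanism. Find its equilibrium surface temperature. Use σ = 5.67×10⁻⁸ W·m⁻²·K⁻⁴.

At equilibrium, absorbed power = emitted power.
Absorbing cross-section = πr² = 9.842×10⁸ m²; emitting surface = 4πr² = 3.937×10⁹ m² (ratio 4).
(1−a)S·A_cross = εσ·A_surf·T⁴  ⇒  T⁴ = (1−a)S/(4σ).
T⁴ = 0.420·497/(4·5.67×10⁻⁸) = 9.204×10⁸ K⁴.
T = (9.204×10⁸)^(1/4).

T ≈ 174 K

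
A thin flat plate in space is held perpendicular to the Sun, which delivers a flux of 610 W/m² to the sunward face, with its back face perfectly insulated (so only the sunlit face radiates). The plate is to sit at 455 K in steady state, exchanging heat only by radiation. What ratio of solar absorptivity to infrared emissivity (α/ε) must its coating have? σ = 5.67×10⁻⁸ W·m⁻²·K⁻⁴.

α/ε ≈ 3.98

Balance: αS·A = εσ·1A·T⁴ ⇒ α/ε = σT⁴/S.
α/ε = 5.67×10⁻⁸·(455)⁴/610 = 5.67×10⁻⁸·4.286×10¹⁰/610.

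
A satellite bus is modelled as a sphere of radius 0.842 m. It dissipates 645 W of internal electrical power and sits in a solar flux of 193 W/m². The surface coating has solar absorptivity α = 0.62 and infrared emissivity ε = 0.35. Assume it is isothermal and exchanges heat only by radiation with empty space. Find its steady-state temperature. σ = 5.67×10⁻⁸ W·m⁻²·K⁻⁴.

At steady state, absorbed solar power + internal power = radiated power.
Absorbed: α·S·A_cross = 0.62·193·2.227 = 266.5 W (cross-section πr²).
Total input = 266.5 + 645 = 911.5 W.
Radiated: εσ·A_surf·T⁴ with A_surf = 4πr² = 8.909 m².
T⁴ = 911.5/(0.35·5.67×10⁻⁸·8.909) = 5.156×10⁹ K⁴.

T ≈ 268 K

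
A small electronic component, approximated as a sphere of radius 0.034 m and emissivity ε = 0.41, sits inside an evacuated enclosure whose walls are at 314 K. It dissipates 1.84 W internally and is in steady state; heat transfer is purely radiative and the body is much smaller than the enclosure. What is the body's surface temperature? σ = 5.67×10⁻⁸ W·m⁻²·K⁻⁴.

For a small grey body in a large enclosure, net radiated power = εσA(T⁴ − T_w⁴).
Steady state: P = εσA(T⁴ − T_w⁴) with A = 4πr² = 0.01453 m².
T⁴ = P/(εσA) + T_w⁴ = 1.84/(0.41·5.67×10⁻⁸·0.01453) + (314)⁴
    = 5.449×10⁹ + 9.721×10⁹ = 1.517×10¹⁰ K⁴.

T ≈ 351 K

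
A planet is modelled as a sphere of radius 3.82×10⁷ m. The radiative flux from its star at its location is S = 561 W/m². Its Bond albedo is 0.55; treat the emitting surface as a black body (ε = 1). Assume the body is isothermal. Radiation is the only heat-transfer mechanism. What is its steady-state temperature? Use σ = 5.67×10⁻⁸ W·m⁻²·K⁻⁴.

T ≈ 183 K

At equilibrium, absorbed power = emitted power.
Absorbing cross-section = πr² = 4.584×10¹⁵ m²; emitting surface = 4πr² = 1.834×10¹⁶ m² (ratio 4).
(1−a)S·A_cross = εσ·A_surf·T⁴  ⇒  T⁴ = (1−a)S/(4σ).
T⁴ = 0.450·561/(4·5.67×10⁻⁸) = 1.113×10⁹ K⁴.
T = (1.113×10⁹)^(1/4).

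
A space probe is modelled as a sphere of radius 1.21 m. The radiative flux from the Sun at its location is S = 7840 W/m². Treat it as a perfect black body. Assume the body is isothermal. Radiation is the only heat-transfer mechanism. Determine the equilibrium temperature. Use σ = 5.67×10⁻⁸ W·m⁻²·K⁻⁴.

T ≈ 431 K

At equilibrium, absorbed power = emitted power.
Absorbing cross-section = πr² = 4.600 m²; emitting surface = 4πr² = 18.40 m² (ratio 4).
S·A_cross = εσ·A_surf·T⁴  ⇒  T⁴ = S/(4σ).
T⁴ = 1.00·7840/(4·5.67×10⁻⁸) = 3.457×10¹⁰ K⁴.
T = (3.457×10¹⁰)^(1/4).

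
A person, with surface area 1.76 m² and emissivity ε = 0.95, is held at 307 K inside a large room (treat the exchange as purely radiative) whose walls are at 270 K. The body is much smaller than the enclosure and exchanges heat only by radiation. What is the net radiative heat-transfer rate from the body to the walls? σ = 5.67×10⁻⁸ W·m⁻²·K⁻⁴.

For a small grey body in a large enclosure: P_net = εσA(T_body⁴ − T_wall⁴).
A = 1.76 m²; T_body⁴ − T_wall⁴ = 8.883×10⁹ − 5.314×10⁹ = 3.568×10⁹ K⁴.
|P_net| = 0.95·5.67×10⁻⁸·1.760·3.568×10⁹.

P_net ≈ 338 W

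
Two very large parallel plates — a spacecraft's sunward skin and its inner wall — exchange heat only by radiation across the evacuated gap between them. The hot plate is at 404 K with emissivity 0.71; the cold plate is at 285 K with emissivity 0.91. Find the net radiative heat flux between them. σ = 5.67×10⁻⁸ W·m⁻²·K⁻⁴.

For two infinite grey parallel plates, q = σ(T₁⁴ − T₂⁴)/(1/ε₁ + 1/ε₂ − 1).
T₁⁴ − T₂⁴ = 2.664×10¹⁰ − 6.598×10⁹ = 2.004×10¹⁰ K⁴.
1/ε₁ + 1/ε₂ − 1 = 1.408 + 1.099 − 1 = 1.507.
q = 5.67×10⁻⁸ × 2.004×10¹⁰ / 1.507.

q ≈ 754 W/m²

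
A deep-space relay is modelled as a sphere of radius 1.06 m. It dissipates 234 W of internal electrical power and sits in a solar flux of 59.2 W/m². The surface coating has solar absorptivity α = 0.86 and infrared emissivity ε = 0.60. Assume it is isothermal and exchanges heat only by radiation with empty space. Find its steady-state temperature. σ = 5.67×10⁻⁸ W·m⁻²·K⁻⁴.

At steady state, absorbed solar power + internal power = radiated power.
Absorbed: α·S·A_cross = 0.86·59.2·3.530 = 179.7 W (cross-section πr²).
Total input = 179.7 + 234 = 413.7 W.
Radiated: εσ·A_surf·T⁴ with A_surf = 4πr² = 14.12 m².
T⁴ = 413.7/(0.60·5.67×10⁻⁸·14.12) = 8.613×10⁸ K⁴.

T ≈ 171 K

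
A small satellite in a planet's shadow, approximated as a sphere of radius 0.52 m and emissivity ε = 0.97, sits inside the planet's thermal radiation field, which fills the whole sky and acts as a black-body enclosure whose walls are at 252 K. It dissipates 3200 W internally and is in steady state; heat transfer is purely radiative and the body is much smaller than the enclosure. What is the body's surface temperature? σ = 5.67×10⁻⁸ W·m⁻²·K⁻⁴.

For a small grey body in a large enclosure, net radiated power = εσA(T⁴ − T_w⁴).
Steady state: P = εσA(T⁴ − T_w⁴) with A = 4πr² = 3.398 m².
T⁴ = P/(εσA) + T_w⁴ = 3200/(0.97·5.67×10⁻⁸·3.398) + (252)⁴
    = 1.712×10¹⁰ + 4.033×10⁹ = 2.116×10¹⁰ K⁴.

T ≈ 381 K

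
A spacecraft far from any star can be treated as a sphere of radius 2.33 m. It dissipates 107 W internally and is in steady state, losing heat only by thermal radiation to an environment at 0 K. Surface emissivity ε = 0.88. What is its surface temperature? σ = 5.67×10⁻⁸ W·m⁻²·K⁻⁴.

Steady state: internal power = radiated power, P = εσA T⁴.
Radiating area A = 4πr² = 68.22 m².
T⁴ = P/(εσA) = 107/(0.88·5.67×10⁻⁸·68.22) = 3.143×10⁷ K⁴.
T = (3.143×10⁷)^(1/4).

T ≈ 74.9 K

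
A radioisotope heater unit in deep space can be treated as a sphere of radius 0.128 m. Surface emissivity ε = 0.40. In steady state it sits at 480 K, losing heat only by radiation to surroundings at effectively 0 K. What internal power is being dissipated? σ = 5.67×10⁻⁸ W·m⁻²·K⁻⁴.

Steady state: P = εσA T⁴.
A = 4πr² = 0.2059 m²; T⁴ = (480)⁴ = 5.308×10¹⁰ K⁴.
P = 0.40 × 5.67×10⁻⁸ × 0.2059 × 5.308×10¹⁰.

P ≈ 248 W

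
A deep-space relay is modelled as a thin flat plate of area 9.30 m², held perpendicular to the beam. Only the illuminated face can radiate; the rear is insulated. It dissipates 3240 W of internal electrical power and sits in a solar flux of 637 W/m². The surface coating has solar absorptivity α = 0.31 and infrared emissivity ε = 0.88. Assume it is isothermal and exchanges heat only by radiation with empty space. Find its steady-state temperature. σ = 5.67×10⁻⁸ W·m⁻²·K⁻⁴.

T ≈ 323 K

At steady state, absorbed solar power + internal power = radiated power.
Absorbed: α·S·A_cross = 0.31·637·9.300 = 1836 W (cross-section A).
Total input = 1836 + 3240 = 5076 W.
Radiated: εσ·A_surf·T⁴ with A_surf = A = 9.300 m².
T⁴ = 5076/(0.88·5.67×10⁻⁸·9.300) = 1.094×10¹⁰ K⁴.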